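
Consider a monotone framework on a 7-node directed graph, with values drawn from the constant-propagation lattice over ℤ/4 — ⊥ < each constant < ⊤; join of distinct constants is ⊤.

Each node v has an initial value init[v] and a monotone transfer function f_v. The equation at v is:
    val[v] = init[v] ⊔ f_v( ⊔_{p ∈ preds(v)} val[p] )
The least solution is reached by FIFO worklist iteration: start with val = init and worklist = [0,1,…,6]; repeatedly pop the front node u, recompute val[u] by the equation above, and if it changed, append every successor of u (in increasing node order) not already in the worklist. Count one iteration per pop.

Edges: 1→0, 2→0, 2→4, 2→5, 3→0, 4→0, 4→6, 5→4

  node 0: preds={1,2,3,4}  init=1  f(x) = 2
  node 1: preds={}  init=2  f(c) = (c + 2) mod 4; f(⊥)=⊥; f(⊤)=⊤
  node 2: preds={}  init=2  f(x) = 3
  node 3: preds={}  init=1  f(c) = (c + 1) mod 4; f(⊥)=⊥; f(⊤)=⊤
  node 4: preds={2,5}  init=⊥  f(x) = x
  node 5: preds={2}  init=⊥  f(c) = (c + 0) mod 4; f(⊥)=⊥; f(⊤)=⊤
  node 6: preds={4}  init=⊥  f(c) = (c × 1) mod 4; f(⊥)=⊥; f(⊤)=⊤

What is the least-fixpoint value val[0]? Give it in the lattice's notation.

⊤

Iteration log — 9 steps:
  step 1. node 0  ⊔preds=⊤  new=⊤  old=1  +wl: 
  step 2. node 1  ⊔preds=⊥  new=2  stable
  step 3. node 2  ⊔preds=⊥  new=⊤  old=2  +wl: 0
  step 4. node 3  ⊔preds=⊥  new=1  stable
  step 5. node 4  ⊔preds=⊤  new=⊤  old=⊥  +wl: 
  step 6. node 5  ⊔preds=⊤  new=⊤  old=⊥  +wl: 4
  step 7. node 6  ⊔preds=⊤  new=⊤  old=⊥  +wl: 
  step 8. node 0  ⊔preds=⊤  new=⊤  stable
  step 9. node 4  ⊔preds=⊤  new=⊤  stable

Least fixpoint reached:
  node 0: ⊤
  node 1: 2
  node 2: ⊤
  node 3: 1
  node 4: ⊤
  node 5: ⊤
  node 6: ⊤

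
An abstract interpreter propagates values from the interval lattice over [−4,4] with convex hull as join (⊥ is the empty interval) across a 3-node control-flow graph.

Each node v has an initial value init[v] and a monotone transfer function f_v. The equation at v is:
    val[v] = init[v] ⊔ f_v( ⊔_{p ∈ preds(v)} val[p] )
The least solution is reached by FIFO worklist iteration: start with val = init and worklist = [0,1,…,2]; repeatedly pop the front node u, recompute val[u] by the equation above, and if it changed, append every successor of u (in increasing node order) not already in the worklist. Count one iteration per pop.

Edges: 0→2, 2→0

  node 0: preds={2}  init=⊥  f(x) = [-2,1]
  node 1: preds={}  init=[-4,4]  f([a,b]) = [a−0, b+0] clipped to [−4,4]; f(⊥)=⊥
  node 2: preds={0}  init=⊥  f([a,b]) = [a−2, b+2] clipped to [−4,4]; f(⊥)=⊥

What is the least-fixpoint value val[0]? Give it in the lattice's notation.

[-2,1]

Trace (4 dequeues):
  [1] u=0 | in ⊥ | out [-2,1] | prev ⊥ | push {}
  [2] u=1 | in ⊥ | out [-4,4] | ==
  [3] u=2 | in [-2,1] | out [-4,3] | prev ⊥ | push {0}
  [4] u=0 | in [-4,3] | out [-2,1] | ==

Converged values:
  [0] [-2,1]
  [1] [-4,4]
  [2] [-4,3]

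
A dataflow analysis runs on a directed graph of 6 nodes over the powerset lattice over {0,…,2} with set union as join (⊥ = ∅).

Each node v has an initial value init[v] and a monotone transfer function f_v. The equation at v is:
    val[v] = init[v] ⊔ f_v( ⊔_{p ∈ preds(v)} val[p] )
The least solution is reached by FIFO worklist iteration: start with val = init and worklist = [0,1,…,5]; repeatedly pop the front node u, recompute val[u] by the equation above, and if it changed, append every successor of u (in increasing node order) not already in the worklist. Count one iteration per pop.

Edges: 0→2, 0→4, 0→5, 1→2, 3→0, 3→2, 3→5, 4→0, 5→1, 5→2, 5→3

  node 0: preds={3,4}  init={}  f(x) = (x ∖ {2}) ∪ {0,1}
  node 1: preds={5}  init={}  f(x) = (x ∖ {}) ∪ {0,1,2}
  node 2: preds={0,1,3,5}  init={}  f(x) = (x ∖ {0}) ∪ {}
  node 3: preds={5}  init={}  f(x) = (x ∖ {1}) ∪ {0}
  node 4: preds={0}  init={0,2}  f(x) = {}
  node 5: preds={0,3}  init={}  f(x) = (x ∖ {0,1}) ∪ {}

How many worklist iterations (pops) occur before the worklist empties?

8

Trace (8 dequeues):
  [1] u=0 | in {0,2} | out {0,1} | prev {} | push {}
  [2] u=1 | in {} | out {0,1,2} | prev {} | push {}
  [3] u=2 | in {0,1,2} | out {1,2} | prev {} | push {}
  [4] u=3 | in {} | out {0} | prev {} | push {0,2}
  [5] u=4 | in {0,1} | out {0,2} | ==
  [6] u=5 | in {0,1} | out {} | ==
  [7] u=0 | in {0,2} | out {0,1} | ==
  [8] u=2 | in {0,1,2} | out {1,2} | ==

Converged values:
  [0] {0,1}
  [1] {0,1,2}
  [2] {1,2}
  [3] {0}
  [4] {0,2}
  [5] {}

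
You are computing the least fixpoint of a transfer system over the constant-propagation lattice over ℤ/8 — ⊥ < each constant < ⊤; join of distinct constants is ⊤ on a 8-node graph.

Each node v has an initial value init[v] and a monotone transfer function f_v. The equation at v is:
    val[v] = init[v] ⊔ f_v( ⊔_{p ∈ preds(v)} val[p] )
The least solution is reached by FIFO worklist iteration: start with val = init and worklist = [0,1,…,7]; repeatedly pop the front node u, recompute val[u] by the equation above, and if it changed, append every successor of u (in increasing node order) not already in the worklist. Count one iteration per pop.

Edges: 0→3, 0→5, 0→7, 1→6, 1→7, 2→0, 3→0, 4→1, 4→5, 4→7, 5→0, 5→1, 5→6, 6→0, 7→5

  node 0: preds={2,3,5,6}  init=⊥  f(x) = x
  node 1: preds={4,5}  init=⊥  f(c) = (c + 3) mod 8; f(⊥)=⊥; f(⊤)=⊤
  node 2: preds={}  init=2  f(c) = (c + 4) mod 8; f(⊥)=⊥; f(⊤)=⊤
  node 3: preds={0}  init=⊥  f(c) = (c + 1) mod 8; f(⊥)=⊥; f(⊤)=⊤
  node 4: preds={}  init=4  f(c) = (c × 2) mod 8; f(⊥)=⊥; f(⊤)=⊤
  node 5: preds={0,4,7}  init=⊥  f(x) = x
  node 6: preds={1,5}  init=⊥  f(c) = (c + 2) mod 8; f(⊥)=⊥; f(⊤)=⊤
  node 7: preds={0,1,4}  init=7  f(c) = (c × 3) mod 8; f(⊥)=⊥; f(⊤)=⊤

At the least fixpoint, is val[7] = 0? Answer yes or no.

Iteration log — 15 steps:
  step 1. node 0  ⊔preds=2  new=2  old=⊥  +wl: 
  step 2. node 1  ⊔preds=4  new=7  old=⊥  +wl: 
  step 3. node 2  ⊔preds=⊥  new=2  stable
  step 4. node 3  ⊔preds=2  new=3  old=⊥  +wl: 0
  step 5. node 4  ⊔preds=⊥  new=4  stable
  step 6. node 5  ⊔preds=⊤  new=⊤  old=⊥  +wl: 1
  step 7. node 6  ⊔preds=⊤  new=⊤  old=⊥  +wl: 
  step 8. node 7  ⊔preds=⊤  new=⊤  old=7  +wl: 5
  step 9. node 0  ⊔preds=⊤  new=⊤  old=2  +wl: 3,7
  step 10. node 1  ⊔preds=⊤  new=⊤  old=7  +wl: 6
  step 11. node 5  ⊔preds=⊤  new=⊤  stable
  step 12. node 3  ⊔preds=⊤  new=⊤  old=3  +wl: 0
  step 13. node 7  ⊔preds=⊤  new=⊤  stable
  step 14. node 6  ⊔preds=⊤  new=⊤  stable
  step 15. node 0  ⊔preds=⊤  new=⊤  stable

Least fixpoint reached:
  node 0: ⊤
  node 1: ⊤
  node 2: 2
  node 3: ⊤
  node 4: 4
  node 5: ⊤
  node 6: ⊤
  node 7: ⊤

no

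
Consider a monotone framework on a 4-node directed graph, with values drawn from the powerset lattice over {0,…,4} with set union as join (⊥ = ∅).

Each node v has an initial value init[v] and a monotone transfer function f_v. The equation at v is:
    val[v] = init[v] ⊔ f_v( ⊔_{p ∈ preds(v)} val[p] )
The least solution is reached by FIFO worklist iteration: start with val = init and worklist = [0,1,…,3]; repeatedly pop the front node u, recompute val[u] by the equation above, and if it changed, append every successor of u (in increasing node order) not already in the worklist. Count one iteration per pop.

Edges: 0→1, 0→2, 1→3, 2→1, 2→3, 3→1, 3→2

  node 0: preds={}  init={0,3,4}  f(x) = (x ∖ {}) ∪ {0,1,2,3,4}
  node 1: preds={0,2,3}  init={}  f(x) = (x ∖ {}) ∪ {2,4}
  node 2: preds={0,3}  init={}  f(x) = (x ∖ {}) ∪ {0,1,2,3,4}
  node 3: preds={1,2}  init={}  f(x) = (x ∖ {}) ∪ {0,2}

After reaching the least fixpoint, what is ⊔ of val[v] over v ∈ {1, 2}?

Trace (6 dequeues):
  [1] u=0 | in {} | out {0,1,2,3,4} | prev {0,3,4} | push {}
  [2] u=1 | in {0,1,2,3,4} | out {0,1,2,3,4} | prev {} | push {}
  [3] u=2 | in {0,1,2,3,4} | out {0,1,2,3,4} | prev {} | push {1}
  [4] u=3 | in {0,1,2,3,4} | out {0,1,2,3,4} | prev {} | push {2}
  [5] u=1 | in {0,1,2,3,4} | out {0,1,2,3,4} | ==
  [6] u=2 | in {0,1,2,3,4} | out {0,1,2,3,4} | ==

Converged values:
  [0] {0,1,2,3,4}
  [1] {0,1,2,3,4}
  [2] {0,1,2,3,4}
  [3] {0,1,2,3,4}

{0,1,2,3,4}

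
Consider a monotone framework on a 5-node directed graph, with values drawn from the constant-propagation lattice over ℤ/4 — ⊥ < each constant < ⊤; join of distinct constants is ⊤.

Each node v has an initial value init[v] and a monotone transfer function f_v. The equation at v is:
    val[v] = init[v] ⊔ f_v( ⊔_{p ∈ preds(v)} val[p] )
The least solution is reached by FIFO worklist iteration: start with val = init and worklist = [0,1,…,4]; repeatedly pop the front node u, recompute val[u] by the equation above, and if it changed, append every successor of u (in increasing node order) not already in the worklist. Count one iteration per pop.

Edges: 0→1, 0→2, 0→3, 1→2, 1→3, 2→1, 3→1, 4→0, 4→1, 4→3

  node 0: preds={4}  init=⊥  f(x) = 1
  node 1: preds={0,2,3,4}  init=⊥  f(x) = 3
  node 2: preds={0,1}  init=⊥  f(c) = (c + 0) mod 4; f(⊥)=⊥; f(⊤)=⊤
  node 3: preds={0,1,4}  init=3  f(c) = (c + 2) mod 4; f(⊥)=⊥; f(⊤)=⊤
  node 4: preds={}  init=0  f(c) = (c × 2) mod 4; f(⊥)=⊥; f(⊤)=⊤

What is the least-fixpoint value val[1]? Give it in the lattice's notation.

Worklist (6 pops):
  #1 pop 0: in=0 → 1 (was ⊥); enqueue []
  #2 pop 1: in=⊤ → 3 (was ⊥); enqueue []
  #3 pop 2: in=⊤ → ⊤ (was ⊥); enqueue [1]
  #4 pop 3: in=⊤ → ⊤ (was 3); enqueue []
  #5 pop 4: in=⊥ → 0 (no change)
  #6 pop 1: in=⊤ → 3 (no change)

Fixpoint:
  val[0] = 1
  val[1] = 3
  val[2] = ⊤
  val[3] = ⊤
  val[4] = 0

3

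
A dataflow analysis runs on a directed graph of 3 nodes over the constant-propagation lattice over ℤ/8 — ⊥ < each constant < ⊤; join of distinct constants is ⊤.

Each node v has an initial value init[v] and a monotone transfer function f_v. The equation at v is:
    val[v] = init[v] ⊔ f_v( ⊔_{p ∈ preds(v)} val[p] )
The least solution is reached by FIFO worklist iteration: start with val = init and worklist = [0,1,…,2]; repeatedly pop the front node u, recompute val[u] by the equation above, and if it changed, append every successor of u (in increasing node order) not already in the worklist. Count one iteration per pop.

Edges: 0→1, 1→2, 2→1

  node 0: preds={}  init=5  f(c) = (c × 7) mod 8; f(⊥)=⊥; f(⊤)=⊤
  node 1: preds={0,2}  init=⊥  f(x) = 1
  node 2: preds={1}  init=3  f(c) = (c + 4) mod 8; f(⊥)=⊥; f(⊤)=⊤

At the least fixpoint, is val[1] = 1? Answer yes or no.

Worklist (4 pops):
  #1 pop 0: in=⊥ → 5 (no change)
  #2 pop 1: in=⊤ → 1 (was ⊥); enqueue []
  #3 pop 2: in=1 → ⊤ (was 3); enqueue [1]
  #4 pop 1: in=⊤ → 1 (no change)

Fixpoint:
  val[0] = 5
  val[1] = 1
  val[2] = ⊤

yes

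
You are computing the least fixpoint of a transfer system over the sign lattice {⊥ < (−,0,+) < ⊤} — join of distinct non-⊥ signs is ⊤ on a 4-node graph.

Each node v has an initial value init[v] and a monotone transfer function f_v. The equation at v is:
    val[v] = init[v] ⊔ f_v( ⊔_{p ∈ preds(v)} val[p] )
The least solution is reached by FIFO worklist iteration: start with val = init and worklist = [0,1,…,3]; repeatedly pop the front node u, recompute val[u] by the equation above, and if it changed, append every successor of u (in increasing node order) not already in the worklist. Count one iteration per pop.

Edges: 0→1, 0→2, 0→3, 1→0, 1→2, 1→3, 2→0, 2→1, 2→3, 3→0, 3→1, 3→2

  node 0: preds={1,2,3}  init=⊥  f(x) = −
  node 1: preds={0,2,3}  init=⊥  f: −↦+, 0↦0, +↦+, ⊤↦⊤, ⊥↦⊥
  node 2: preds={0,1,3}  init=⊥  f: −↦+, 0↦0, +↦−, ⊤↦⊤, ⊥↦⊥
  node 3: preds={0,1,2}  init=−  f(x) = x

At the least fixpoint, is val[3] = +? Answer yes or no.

Worklist (9 pops):
  #1 pop 0: in=− → − (was ⊥); enqueue []
  #2 pop 1: in=− → + (was ⊥); enqueue [0]
  #3 pop 2: in=⊤ → ⊤ (was ⊥); enqueue [1]
  #4 pop 3: in=⊤ → ⊤ (was −); enqueue [2]
  #5 pop 0: in=⊤ → − (no change)
  #6 pop 1: in=⊤ → ⊤ (was +); enqueue [0,3]
  #7 pop 2: in=⊤ → ⊤ (no change)
  #8 pop 0: in=⊤ → − (no change)
  #9 pop 3: in=⊤ → ⊤ (no change)

Fixpoint:
  val[0] = −
  val[1] = ⊤
  val[2] = ⊤
  val[3] = ⊤

no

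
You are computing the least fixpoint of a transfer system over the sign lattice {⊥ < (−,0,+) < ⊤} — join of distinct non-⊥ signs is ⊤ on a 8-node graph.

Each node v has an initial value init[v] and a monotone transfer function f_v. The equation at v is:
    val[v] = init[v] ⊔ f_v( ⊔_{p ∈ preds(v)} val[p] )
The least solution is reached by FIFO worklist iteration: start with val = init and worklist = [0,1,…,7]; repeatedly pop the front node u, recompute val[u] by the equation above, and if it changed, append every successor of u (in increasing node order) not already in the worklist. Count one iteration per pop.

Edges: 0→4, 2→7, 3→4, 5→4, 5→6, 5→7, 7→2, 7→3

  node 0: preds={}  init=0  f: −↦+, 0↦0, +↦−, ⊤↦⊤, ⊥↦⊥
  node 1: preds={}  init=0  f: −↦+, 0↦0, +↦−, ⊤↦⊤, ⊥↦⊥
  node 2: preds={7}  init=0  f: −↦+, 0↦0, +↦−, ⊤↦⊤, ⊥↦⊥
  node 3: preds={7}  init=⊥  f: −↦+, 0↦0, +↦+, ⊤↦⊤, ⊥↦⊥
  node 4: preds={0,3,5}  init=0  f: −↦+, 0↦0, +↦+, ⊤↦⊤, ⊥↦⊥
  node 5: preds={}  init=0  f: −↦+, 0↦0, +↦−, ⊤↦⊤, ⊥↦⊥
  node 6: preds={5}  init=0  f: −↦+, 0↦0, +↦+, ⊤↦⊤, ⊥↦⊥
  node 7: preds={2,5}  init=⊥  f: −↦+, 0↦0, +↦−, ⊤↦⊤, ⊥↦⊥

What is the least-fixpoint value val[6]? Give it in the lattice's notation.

Worklist (11 pops):
  #1 pop 0: in=⊥ → 0 (no change)
  #2 pop 1: in=⊥ → 0 (no change)
  #3 pop 2: in=⊥ → 0 (no change)
  #4 pop 3: in=⊥ → ⊥ (no change)
  #5 pop 4: in=0 → 0 (no change)
  #6 pop 5: in=⊥ → 0 (no change)
  #7 pop 6: in=0 → 0 (no change)
  #8 pop 7: in=0 → 0 (was ⊥); enqueue [2,3]
  #9 pop 2: in=0 → 0 (no change)
  #10 pop 3: in=0 → 0 (was ⊥); enqueue [4]
  #11 pop 4: in=0 → 0 (no change)

Fixpoint:
  val[0] = 0
  val[1] = 0
  val[2] = 0
  val[3] = 0
  val[4] = 0
  val[5] = 0
  val[6] = 0
  val[7] = 0

0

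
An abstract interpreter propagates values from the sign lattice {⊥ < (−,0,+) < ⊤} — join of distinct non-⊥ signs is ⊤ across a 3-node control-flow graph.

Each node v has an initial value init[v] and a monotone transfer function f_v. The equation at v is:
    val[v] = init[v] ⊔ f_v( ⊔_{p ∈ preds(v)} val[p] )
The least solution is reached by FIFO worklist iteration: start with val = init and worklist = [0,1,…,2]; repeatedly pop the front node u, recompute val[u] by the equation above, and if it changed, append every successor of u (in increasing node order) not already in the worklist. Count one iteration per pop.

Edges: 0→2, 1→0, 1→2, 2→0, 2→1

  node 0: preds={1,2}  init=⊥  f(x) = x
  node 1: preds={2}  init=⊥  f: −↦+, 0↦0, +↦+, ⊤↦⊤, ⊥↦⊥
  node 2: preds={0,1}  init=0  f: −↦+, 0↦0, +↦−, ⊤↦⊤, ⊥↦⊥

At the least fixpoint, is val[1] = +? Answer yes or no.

no

Trace (4 dequeues):
  [1] u=0 | in 0 | out 0 | prev ⊥ | push {}
  [2] u=1 | in 0 | out 0 | prev ⊥ | push {0}
  [3] u=2 | in 0 | out 0 | ==
  [4] u=0 | in 0 | out 0 | ==

Converged values:
  [0] 0
  [1] 0
  [2] 0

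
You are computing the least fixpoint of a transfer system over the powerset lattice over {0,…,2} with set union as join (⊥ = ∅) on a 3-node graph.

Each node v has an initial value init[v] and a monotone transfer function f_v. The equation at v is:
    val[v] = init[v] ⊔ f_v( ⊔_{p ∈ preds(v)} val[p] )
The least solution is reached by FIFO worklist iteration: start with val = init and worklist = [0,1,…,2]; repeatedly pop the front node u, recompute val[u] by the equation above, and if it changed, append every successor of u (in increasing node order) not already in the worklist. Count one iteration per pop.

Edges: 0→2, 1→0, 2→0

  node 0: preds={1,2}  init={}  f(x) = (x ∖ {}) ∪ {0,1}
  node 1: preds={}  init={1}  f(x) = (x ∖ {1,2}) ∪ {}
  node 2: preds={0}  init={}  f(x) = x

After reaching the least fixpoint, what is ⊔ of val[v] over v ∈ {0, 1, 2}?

Trace (4 dequeues):
  [1] u=0 | in {1} | out {0,1} | prev {} | push {}
  [2] u=1 | in {} | out {1} | ==
  [3] u=2 | in {0,1} | out {0,1} | prev {} | push {0}
  [4] u=0 | in {0,1} | out {0,1} | ==

Converged values:
  [0] {0,1}
  [1] {1}
  [2] {0,1}

{0,1}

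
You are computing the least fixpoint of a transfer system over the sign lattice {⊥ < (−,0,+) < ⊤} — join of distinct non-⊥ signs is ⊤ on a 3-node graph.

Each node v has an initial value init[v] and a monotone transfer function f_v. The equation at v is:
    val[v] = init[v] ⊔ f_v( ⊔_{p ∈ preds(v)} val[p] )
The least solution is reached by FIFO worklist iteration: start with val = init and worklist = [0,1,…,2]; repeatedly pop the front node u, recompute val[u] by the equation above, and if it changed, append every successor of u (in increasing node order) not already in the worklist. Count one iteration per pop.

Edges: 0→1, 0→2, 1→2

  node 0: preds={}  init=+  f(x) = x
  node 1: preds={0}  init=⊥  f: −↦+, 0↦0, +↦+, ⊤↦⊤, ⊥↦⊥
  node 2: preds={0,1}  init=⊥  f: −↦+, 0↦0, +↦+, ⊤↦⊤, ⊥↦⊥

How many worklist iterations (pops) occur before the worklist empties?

Iteration log — 3 steps:
  step 1. node 0  ⊔preds=⊥  new=+  stable
  step 2. node 1  ⊔preds=+  new=+  old=⊥  +wl: 
  step 3. node 2  ⊔preds=+  new=+  old=⊥  +wl: 

Least fixpoint reached:
  node 0: +
  node 1: +
  node 2: +

3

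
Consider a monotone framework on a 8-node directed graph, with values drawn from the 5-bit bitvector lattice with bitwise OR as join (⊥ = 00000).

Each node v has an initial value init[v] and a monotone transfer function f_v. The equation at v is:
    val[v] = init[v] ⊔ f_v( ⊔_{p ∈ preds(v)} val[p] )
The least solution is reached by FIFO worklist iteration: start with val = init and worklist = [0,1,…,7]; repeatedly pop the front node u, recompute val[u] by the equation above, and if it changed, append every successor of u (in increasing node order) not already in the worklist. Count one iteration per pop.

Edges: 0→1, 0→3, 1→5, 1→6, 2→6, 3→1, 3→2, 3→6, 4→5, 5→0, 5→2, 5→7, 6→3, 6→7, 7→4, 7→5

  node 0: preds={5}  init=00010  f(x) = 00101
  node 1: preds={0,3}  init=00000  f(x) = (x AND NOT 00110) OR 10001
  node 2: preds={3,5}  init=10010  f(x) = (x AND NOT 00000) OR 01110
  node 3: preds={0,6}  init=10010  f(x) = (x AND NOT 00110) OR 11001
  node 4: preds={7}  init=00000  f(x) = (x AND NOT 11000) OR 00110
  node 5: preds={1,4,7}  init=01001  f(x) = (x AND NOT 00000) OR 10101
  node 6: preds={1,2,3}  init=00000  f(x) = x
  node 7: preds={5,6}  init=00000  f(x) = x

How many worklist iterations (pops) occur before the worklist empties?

15

Trace (15 dequeues):
  [1] u=0 | in 01001 | out 00111 | prev 00010 | push {}
  [2] u=1 | in 10111 | out 10001 | prev 00000 | push {}
  [3] u=2 | in 11011 | out 11111 | prev 10010 | push {}
  [4] u=3 | in 00111 | out 11011 | prev 10010 | push {1,2}
  [5] u=4 | in 00000 | out 00110 | prev 00000 | push {}
  [6] u=5 | in 10111 | out 11111 | prev 01001 | push {0}
  [7] u=6 | in 11111 | out 11111 | prev 00000 | push {3}
  [8] u=7 | in 11111 | out 11111 | prev 00000 | push {4,5}
  [9] u=1 | in 11111 | out 11001 | prev 10001 | push {6}
  [10] u=2 | in 11111 | out 11111 | ==
  [11] u=0 | in 11111 | out 00111 | ==
  [12] u=3 | in 11111 | out 11011 | ==
  [13] u=4 | in 11111 | out 00111 | prev 00110 | push {}
  [14] u=5 | in 11111 | out 11111 | ==
  [15] u=6 | in 11111 | out 11111 | ==

Converged values:
  [0] 00111
  [1] 11001
  [2] 11111
  [3] 11011
  [4] 00111
  [5] 11111
  [6] 11111
  [7] 11111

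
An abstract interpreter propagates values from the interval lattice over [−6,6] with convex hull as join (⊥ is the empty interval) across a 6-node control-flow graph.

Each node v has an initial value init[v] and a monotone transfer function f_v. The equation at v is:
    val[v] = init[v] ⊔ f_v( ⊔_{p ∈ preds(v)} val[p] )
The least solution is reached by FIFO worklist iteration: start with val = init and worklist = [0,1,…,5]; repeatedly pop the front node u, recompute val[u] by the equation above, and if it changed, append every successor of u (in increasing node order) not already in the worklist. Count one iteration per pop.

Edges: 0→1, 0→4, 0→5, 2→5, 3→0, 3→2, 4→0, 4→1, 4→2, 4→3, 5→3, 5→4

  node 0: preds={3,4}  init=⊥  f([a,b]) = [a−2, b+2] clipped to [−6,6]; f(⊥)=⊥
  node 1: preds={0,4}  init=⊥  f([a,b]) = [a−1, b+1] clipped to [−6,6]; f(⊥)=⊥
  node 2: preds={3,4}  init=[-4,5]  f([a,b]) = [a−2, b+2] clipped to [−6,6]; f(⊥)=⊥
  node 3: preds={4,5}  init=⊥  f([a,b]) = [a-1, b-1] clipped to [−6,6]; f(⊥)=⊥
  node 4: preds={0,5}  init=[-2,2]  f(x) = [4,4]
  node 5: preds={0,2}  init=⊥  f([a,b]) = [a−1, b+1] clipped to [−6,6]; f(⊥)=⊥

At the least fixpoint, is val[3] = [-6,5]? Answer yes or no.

Trace (18 dequeues):
  [1] u=0 | in [-2,2] | out [-4,4] | prev ⊥ | push {}
  [2] u=1 | in [-4,4] | out [-5,5] | prev ⊥ | push {}
  [3] u=2 | in [-2,2] | out [-4,5] | ==
  [4] u=3 | in [-2,2] | out [-3,1] | prev ⊥ | push {0,2}
  [5] u=4 | in [-4,4] | out [-2,4] | prev [-2,2] | push {1,3}
  [6] u=5 | in [-4,5] | out [-5,6] | prev ⊥ | push {4}
  [7] u=0 | in [-3,4] | out [-5,6] | prev [-4,4] | push {5}
  [8] u=2 | in [-3,4] | out [-5,6] | prev [-4,5] | push {}
  [9] u=1 | in [-5,6] | out [-6,6] | prev [-5,5] | push {}
  [10] u=3 | in [-5,6] | out [-6,5] | prev [-3,1] | push {0,2}
  [11] u=4 | in [-5,6] | out [-2,4] | ==
  [12] u=5 | in [-5,6] | out [-6,6] | prev [-5,6] | push {3,4}
  [13] u=0 | in [-6,5] | out [-6,6] | prev [-5,6] | push {1,5}
  [14] u=2 | in [-6,5] | out [-6,6] | prev [-5,6] | push {}
  [15] u=3 | in [-6,6] | out [-6,5] | ==
  [16] u=4 | in [-6,6] | out [-2,4] | ==
  [17] u=1 | in [-6,6] | out [-6,6] | ==
  [18] u=5 | in [-6,6] | out [-6,6] | ==

Converged values:
  [0] [-6,6]
  [1] [-6,6]
  [2] [-6,6]
  [3] [-6,5]
  [4] [-2,4]
  [5] [-6,6]

yes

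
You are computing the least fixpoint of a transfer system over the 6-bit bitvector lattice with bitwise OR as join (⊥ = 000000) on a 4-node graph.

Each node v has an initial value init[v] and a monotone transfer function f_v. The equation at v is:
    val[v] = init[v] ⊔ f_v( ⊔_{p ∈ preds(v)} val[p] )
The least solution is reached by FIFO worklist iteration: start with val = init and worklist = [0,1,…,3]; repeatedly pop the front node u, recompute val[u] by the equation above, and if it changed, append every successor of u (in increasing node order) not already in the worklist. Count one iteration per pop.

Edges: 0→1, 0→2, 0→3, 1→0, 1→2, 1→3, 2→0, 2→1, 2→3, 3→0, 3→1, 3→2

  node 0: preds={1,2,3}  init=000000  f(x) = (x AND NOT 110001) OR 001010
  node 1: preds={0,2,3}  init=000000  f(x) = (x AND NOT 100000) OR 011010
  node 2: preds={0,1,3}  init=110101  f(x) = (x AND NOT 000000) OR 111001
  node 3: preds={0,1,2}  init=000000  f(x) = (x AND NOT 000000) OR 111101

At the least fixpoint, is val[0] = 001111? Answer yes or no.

Trace (7 dequeues):
  [1] u=0 | in 110101 | out 001110 | prev 000000 | push {}
  [2] u=1 | in 111111 | out 011111 | prev 000000 | push {0}
  [3] u=2 | in 011111 | out 111111 | prev 110101 | push {1}
  [4] u=3 | in 111111 | out 111111 | prev 000000 | push {2}
  [5] u=0 | in 111111 | out 001110 | ==
  [6] u=1 | in 111111 | out 011111 | ==
  [7] u=2 | in 111111 | out 111111 | ==

Converged values:
  [0] 001110
  [1] 011111
  [2] 111111
  [3] 111111

no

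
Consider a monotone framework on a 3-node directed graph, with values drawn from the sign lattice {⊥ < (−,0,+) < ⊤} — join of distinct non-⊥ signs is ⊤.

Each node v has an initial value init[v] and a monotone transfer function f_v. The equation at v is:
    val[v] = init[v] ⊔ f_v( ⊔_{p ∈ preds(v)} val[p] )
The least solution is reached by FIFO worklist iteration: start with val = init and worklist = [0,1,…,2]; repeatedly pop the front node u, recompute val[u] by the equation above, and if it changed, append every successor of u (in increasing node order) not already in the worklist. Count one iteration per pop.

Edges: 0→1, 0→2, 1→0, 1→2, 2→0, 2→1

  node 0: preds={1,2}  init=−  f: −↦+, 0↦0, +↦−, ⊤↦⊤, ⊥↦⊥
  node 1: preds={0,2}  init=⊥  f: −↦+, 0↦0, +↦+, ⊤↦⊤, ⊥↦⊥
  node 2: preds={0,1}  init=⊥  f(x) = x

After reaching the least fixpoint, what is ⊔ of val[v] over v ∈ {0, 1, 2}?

Trace (7 dequeues):
  [1] u=0 | in ⊥ | out − | ==
  [2] u=1 | in − | out + | prev ⊥ | push {0}
  [3] u=2 | in ⊤ | out ⊤ | prev ⊥ | push {1}
  [4] u=0 | in ⊤ | out ⊤ | prev − | push {2}
  [5] u=1 | in ⊤ | out ⊤ | prev + | push {0}
  [6] u=2 | in ⊤ | out ⊤ | ==
  [7] u=0 | in ⊤ | out ⊤ | ==

Converged values:
  [0] ⊤
  [1] ⊤
  [2] ⊤

⊤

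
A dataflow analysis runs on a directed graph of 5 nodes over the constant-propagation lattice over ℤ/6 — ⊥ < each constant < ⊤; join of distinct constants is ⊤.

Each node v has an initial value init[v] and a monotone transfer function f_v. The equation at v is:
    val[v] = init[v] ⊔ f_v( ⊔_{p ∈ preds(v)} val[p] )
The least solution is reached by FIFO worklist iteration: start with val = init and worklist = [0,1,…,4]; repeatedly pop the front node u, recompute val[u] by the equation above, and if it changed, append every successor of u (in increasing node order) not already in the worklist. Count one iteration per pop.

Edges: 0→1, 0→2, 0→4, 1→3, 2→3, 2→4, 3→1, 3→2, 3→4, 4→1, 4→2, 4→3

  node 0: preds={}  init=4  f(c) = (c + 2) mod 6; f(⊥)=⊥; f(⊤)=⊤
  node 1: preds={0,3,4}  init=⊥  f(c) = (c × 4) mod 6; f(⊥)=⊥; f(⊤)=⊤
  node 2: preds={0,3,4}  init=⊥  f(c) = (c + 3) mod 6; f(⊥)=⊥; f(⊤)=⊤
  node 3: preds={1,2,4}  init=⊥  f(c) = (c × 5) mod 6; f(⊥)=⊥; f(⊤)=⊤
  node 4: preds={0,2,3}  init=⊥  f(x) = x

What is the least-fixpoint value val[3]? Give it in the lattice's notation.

⊤

Worklist (9 pops):
  #1 pop 0: in=⊥ → 4 (no change)
  #2 pop 1: in=4 → 4 (was ⊥); enqueue []
  #3 pop 2: in=4 → 1 (was ⊥); enqueue []
  #4 pop 3: in=⊤ → ⊤ (was ⊥); enqueue [1,2]
  #5 pop 4: in=⊤ → ⊤ (was ⊥); enqueue [3]
  #6 pop 1: in=⊤ → ⊤ (was 4); enqueue []
  #7 pop 2: in=⊤ → ⊤ (was 1); enqueue [4]
  #8 pop 3: in=⊤ → ⊤ (no change)
  #9 pop 4: in=⊤ → ⊤ (no change)

Fixpoint:
  val[0] = 4
  val[1] = ⊤
  val[2] = ⊤
  val[3] = ⊤
  val[4] = ⊤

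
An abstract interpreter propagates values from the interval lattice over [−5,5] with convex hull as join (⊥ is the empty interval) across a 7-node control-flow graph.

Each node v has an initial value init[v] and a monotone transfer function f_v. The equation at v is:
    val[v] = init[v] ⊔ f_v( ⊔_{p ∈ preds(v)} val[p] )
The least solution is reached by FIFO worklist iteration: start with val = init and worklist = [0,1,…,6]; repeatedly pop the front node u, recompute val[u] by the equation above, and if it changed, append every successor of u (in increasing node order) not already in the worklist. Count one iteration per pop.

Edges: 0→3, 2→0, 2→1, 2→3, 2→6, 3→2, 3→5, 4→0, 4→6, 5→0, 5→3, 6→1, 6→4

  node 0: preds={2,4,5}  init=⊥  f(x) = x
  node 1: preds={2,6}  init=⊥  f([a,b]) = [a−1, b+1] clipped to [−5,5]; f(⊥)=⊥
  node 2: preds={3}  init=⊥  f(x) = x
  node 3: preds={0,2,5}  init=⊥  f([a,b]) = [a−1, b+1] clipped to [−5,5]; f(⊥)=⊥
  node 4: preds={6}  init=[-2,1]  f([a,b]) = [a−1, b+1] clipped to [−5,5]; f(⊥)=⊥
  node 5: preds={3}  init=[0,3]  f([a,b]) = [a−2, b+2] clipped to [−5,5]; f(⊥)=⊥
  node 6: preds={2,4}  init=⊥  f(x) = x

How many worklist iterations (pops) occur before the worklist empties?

Iteration log — 25 steps:
  step 1. node 0  ⊔preds=[-2,3]  new=[-2,3]  old=⊥  +wl: 
  step 2. node 1  ⊔preds=⊥  new=⊥  stable
  step 3. node 2  ⊔preds=⊥  new=⊥  stable
  step 4. node 3  ⊔preds=[-2,3]  new=[-3,4]  old=⊥  +wl: 2
  step 5. node 4  ⊔preds=⊥  new=[-2,1]  stable
  step 6. node 5  ⊔preds=[-3,4]  new=[-5,5]  old=[0,3]  +wl: 0,3
  step 7. node 6  ⊔preds=[-2,1]  new=[-2,1]  old=⊥  +wl: 1,4
  step 8. node 2  ⊔preds=[-3,4]  new=[-3,4]  old=⊥  +wl: 6
  step 9. node 0  ⊔preds=[-5,5]  new=[-5,5]  old=[-2,3]  +wl: 
  step 10. node 3  ⊔preds=[-5,5]  new=[-5,5]  old=[-3,4]  +wl: 2,5
  step 11. node 1  ⊔preds=[-3,4]  new=[-4,5]  old=⊥  +wl: 
  step 12. node 4  ⊔preds=[-2,1]  new=[-3,2]  old=[-2,1]  +wl: 0
  step 13. node 6  ⊔preds=[-3,4]  new=[-3,4]  old=[-2,1]  +wl: 1,4
  step 14. node 2  ⊔preds=[-5,5]  new=[-5,5]  old=[-3,4]  +wl: 3,6
  step 15. node 5  ⊔preds=[-5,5]  new=[-5,5]  stable
  step 16. node 0  ⊔preds=[-5,5]  new=[-5,5]  stable
  step 17. node 1  ⊔preds=[-5,5]  new=[-5,5]  old=[-4,5]  +wl: 
  step 18. node 4  ⊔preds=[-3,4]  new=[-4,5]  old=[-3,2]  +wl: 0
  step 19. node 3  ⊔preds=[-5,5]  new=[-5,5]  stable
  step 20. node 6  ⊔preds=[-5,5]  new=[-5,5]  old=[-3,4]  +wl: 1,4
  step 21. node 0  ⊔preds=[-5,5]  new=[-5,5]  stable
  step 22. node 1  ⊔preds=[-5,5]  new=[-5,5]  stable
  step 23. node 4  ⊔preds=[-5,5]  new=[-5,5]  old=[-4,5]  +wl: 0,6
  step 24. node 0  ⊔preds=[-5,5]  new=[-5,5]  stable
  step 25. node 6  ⊔preds=[-5,5]  new=[-5,5]  stable

Least fixpoint reached:
  node 0: [-5,5]
  node 1: [-5,5]
  node 2: [-5,5]
  node 3: [-5,5]
  node 4: [-5,5]
  node 5: [-5,5]
  node 6: [-5,5]

25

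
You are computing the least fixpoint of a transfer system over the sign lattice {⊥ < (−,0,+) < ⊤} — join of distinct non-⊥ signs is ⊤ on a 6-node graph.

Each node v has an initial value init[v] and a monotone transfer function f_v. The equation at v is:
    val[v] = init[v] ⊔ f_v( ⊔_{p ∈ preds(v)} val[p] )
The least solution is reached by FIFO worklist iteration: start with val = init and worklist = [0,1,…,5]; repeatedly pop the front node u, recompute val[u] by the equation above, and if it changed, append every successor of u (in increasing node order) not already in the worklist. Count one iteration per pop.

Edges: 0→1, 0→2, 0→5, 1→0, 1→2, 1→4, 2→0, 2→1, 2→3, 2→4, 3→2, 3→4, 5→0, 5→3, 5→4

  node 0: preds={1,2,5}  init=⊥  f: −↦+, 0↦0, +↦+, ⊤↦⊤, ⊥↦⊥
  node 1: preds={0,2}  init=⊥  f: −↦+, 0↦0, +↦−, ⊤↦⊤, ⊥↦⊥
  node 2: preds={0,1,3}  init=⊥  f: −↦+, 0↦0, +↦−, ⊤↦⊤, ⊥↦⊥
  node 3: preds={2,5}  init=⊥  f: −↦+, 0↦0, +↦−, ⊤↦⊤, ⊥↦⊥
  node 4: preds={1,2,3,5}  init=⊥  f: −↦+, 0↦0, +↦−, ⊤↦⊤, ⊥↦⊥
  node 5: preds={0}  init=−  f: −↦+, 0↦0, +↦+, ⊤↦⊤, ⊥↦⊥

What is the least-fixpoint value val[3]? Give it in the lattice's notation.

Iteration log — 13 steps:
  step 1. node 0  ⊔preds=−  new=+  old=⊥  +wl: 
  step 2. node 1  ⊔preds=+  new=−  old=⊥  +wl: 0
  step 3. node 2  ⊔preds=⊤  new=⊤  old=⊥  +wl: 1
  step 4. node 3  ⊔preds=⊤  new=⊤  old=⊥  +wl: 2
  step 5. node 4  ⊔preds=⊤  new=⊤  old=⊥  +wl: 
  step 6. node 5  ⊔preds=+  new=⊤  old=−  +wl: 3,4
  step 7. node 0  ⊔preds=⊤  new=⊤  old=+  +wl: 5
  step 8. node 1  ⊔preds=⊤  new=⊤  old=−  +wl: 0
  step 9. node 2  ⊔preds=⊤  new=⊤  stable
  step 10. node 3  ⊔preds=⊤  new=⊤  stable
  step 11. node 4  ⊔preds=⊤  new=⊤  stable
  step 12. node 5  ⊔preds=⊤  new=⊤  stable
  step 13. node 0  ⊔preds=⊤  new=⊤  stable

Least fixpoint reached:
  node 0: ⊤
  node 1: ⊤
  node 2: ⊤
  node 3: ⊤
  node 4: ⊤
  node 5: ⊤

⊤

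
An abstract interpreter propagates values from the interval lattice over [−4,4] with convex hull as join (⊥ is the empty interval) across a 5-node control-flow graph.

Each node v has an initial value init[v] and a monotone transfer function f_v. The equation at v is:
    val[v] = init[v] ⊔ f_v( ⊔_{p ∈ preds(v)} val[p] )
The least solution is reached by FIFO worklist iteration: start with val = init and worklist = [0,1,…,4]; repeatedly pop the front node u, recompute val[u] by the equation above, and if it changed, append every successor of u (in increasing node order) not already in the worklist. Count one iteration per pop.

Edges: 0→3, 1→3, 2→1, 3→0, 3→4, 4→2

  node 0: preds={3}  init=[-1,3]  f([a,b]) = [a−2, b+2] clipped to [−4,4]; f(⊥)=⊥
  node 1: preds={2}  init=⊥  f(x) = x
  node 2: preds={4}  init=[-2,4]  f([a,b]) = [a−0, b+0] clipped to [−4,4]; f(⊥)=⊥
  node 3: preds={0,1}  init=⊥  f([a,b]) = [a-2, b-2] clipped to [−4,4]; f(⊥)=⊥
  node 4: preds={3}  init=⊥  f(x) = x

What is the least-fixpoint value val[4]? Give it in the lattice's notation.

[-4,2]

Trace (10 dequeues):
  [1] u=0 | in ⊥ | out [-1,3] | ==
  [2] u=1 | in [-2,4] | out [-2,4] | prev ⊥ | push {}
  [3] u=2 | in ⊥ | out [-2,4] | ==
  [4] u=3 | in [-2,4] | out [-4,2] | prev ⊥ | push {0}
  [5] u=4 | in [-4,2] | out [-4,2] | prev ⊥ | push {2}
  [6] u=0 | in [-4,2] | out [-4,4] | prev [-1,3] | push {3}
  [7] u=2 | in [-4,2] | out [-4,4] | prev [-2,4] | push {1}
  [8] u=3 | in [-4,4] | out [-4,2] | ==
  [9] u=1 | in [-4,4] | out [-4,4] | prev [-2,4] | push {3}
  [10] u=3 | in [-4,4] | out [-4,2] | ==

Converged values:
  [0] [-4,4]
  [1] [-4,4]
  [2] [-4,4]
  [3] [-4,2]
  [4] [-4,2]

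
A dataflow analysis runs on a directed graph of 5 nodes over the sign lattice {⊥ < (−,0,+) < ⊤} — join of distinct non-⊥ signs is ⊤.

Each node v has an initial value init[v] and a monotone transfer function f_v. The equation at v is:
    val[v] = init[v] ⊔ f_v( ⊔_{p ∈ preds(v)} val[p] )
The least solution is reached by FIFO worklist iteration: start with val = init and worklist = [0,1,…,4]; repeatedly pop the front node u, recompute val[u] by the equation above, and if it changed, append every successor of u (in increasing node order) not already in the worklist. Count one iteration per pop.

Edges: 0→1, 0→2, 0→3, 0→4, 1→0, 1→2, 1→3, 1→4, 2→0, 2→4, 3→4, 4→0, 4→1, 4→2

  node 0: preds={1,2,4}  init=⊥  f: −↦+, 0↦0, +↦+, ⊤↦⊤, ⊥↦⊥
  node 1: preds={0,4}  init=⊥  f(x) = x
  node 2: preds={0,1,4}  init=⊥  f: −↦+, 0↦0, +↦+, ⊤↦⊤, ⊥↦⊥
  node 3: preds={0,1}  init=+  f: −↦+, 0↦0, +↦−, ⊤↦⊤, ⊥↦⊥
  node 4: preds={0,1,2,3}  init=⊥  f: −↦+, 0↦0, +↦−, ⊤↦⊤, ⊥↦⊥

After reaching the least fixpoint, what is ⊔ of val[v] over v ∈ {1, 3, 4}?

⊤

Iteration log — 15 steps:
  step 1. node 0  ⊔preds=⊥  new=⊥  stable
  step 2. node 1  ⊔preds=⊥  new=⊥  stable
  step 3. node 2  ⊔preds=⊥  new=⊥  stable
  step 4. node 3  ⊔preds=⊥  new=+  stable
  step 5. node 4  ⊔preds=+  new=−  old=⊥  +wl: 0,1,2
  step 6. node 0  ⊔preds=−  new=+  old=⊥  +wl: 3,4
  step 7. node 1  ⊔preds=⊤  new=⊤  old=⊥  +wl: 0
  step 8. node 2  ⊔preds=⊤  new=⊤  old=⊥  +wl: 
  step 9. node 3  ⊔preds=⊤  new=⊤  old=+  +wl: 
  step 10. node 4  ⊔preds=⊤  new=⊤  old=−  +wl: 1,2
  step 11. node 0  ⊔preds=⊤  new=⊤  old=+  +wl: 3,4
  step 12. node 1  ⊔preds=⊤  new=⊤  stable
  step 13. node 2  ⊔preds=⊤  new=⊤  stable
  step 14. node 3  ⊔preds=⊤  new=⊤  stable
  step 15. node 4  ⊔preds=⊤  new=⊤  stable

Least fixpoint reached:
  node 0: ⊤
  node 1: ⊤
  node 2: ⊤
  node 3: ⊤
  node 4: ⊤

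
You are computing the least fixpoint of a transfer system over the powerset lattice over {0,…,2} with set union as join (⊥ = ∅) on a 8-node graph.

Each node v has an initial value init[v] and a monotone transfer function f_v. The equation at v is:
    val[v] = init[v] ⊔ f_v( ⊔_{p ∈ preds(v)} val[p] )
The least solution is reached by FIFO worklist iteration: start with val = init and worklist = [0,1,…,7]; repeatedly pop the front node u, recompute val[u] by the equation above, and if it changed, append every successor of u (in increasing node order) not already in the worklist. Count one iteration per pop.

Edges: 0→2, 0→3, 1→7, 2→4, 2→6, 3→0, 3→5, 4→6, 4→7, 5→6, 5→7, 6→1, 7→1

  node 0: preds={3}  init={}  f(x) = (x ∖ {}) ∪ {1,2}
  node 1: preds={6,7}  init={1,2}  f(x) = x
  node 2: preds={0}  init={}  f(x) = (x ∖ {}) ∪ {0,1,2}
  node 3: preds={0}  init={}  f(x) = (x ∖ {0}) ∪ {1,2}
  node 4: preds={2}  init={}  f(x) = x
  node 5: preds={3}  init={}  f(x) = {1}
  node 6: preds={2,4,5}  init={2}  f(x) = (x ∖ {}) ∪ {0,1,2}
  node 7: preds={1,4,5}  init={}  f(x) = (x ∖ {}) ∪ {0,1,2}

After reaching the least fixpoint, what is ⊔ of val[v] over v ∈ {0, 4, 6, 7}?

Trace (11 dequeues):
  [1] u=0 | in {} | out {1,2} | prev {} | push {}
  [2] u=1 | in {2} | out {1,2} | ==
  [3] u=2 | in {1,2} | out {0,1,2} | prev {} | push {}
  [4] u=3 | in {1,2} | out {1,2} | prev {} | push {0}
  [5] u=4 | in {0,1,2} | out {0,1,2} | prev {} | push {}
  [6] u=5 | in {1,2} | out {1} | prev {} | push {}
  [7] u=6 | in {0,1,2} | out {0,1,2} | prev {2} | push {1}
  [8] u=7 | in {0,1,2} | out {0,1,2} | prev {} | push {}
  [9] u=0 | in {1,2} | out {1,2} | ==
  [10] u=1 | in {0,1,2} | out {0,1,2} | prev {1,2} | push {7}
  [11] u=7 | in {0,1,2} | out {0,1,2} | ==

Converged values:
  [0] {1,2}
  [1] {0,1,2}
  [2] {0,1,2}
  [3] {1,2}
  [4] {0,1,2}
  [5] {1}
  [6] {0,1,2}
  [7] {0,1,2}

{0,1,2}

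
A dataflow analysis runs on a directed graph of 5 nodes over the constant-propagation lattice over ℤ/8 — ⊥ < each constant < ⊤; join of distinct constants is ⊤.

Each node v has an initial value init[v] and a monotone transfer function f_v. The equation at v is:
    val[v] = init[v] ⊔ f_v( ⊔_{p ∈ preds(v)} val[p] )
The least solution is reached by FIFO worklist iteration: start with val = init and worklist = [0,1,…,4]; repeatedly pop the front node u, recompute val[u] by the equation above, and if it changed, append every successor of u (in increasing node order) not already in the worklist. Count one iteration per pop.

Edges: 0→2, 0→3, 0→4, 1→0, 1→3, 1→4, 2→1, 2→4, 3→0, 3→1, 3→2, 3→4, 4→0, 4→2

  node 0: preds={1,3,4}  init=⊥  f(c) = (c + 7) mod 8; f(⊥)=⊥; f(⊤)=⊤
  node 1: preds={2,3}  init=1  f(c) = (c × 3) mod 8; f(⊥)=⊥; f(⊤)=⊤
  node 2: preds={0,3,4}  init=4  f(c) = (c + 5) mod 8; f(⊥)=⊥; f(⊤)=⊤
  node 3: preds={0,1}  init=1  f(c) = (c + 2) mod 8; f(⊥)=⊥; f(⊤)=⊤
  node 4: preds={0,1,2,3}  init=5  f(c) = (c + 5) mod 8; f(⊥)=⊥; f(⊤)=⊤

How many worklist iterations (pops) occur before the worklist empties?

8

Trace (8 dequeues):
  [1] u=0 | in ⊤ | out ⊤ | prev ⊥ | push {}
  [2] u=1 | in ⊤ | out ⊤ | prev 1 | push {0}
  [3] u=2 | in ⊤ | out ⊤ | prev 4 | push {1}
  [4] u=3 | in ⊤ | out ⊤ | prev 1 | push {2}
  [5] u=4 | in ⊤ | out ⊤ | prev 5 | push {}
  [6] u=0 | in ⊤ | out ⊤ | ==
  [7] u=1 | in ⊤ | out ⊤ | ==
  [8] u=2 | in ⊤ | out ⊤ | ==

Converged values:
  [0] ⊤
  [1] ⊤
  [2] ⊤
  [3] ⊤
  [4] ⊤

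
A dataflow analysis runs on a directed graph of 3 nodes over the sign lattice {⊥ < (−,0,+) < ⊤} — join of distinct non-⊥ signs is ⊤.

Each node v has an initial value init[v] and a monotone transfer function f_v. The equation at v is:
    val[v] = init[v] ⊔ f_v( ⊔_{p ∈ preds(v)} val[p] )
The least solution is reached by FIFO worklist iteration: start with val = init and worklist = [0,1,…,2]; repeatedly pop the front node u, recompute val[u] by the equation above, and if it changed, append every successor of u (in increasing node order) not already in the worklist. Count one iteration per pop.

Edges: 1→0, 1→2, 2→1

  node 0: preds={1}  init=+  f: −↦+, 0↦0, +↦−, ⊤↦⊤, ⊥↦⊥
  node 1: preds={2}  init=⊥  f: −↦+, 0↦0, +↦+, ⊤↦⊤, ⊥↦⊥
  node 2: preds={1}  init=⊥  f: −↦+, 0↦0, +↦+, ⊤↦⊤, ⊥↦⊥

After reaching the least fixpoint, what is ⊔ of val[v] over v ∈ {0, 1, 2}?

+

Trace (3 dequeues):
  [1] u=0 | in ⊥ | out + | ==
  [2] u=1 | in ⊥ | out ⊥ | ==
  [3] u=2 | in ⊥ | out ⊥ | ==

Converged values:
  [0] +
  [1] ⊥
  [2] ⊥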